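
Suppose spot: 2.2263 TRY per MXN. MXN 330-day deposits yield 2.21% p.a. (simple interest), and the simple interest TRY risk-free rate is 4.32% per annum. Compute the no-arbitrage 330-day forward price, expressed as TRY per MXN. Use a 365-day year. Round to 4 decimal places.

T = 330/365 years.
Growth of 1 TRY over T: 1 + 0.0432×330/365 = 1.0390575.
MXN accumulates by 1 + 0.0221×330/365 = 1.0199808.
CIP: F = S · (grow TRY)/(grow MXN) = 2.2263 × 1.0390575/1.0199808 = 2.267938 TRY per MXN.

2.2679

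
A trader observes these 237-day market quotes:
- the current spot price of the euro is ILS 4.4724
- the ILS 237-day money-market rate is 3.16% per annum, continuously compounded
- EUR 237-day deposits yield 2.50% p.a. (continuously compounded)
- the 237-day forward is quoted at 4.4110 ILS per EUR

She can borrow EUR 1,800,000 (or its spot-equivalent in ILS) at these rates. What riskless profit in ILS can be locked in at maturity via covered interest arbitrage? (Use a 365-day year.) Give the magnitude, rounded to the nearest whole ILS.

T = 237/365 years.
Invest the EUR and cover forward: 1,800,000 × 1.016365346 × 4.4110 = ILS 8,069,737.57.
Convert at spot and invest in ILS: 1,800,000 × 4.4724 × 1.020730305 = ILS 8,217,205.59.
The quoted forward undervalues EUR, so borrow EUR, convert to ILS at spot, deposit the ILS at 3.16%, and buy EUR forward at 4.4110 to cover the loan.
The gap between the two covered legs is ILS 147,468.

ILS 147,468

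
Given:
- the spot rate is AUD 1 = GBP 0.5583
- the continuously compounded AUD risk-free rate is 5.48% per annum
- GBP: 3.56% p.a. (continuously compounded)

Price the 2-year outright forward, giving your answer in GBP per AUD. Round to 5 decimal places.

T = 2 years.
Growth of 1 GBP over T: e^(0.0356×2) = 1.073796.
AUD accumulates by e^(0.0548×2) = 1.1158316.
So F = 0.5583 × 1.073796 / 1.1158316 = 0.5372677 (GBP/AUD).

0.53727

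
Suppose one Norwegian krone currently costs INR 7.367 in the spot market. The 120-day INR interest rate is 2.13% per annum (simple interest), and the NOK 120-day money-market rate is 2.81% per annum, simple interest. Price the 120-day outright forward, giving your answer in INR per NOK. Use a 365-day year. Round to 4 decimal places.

T = 120/365 years.
Growth of 1 INR over T: 1 + 0.0213×120/365 = 1.0070027.
NOK growth factor: 1 + 0.0281×120/365 = 1.0092384.
Forward (INR per NOK) = 7.367 × 1.0070027 / 1.0092384 = 7.350680.

7.3507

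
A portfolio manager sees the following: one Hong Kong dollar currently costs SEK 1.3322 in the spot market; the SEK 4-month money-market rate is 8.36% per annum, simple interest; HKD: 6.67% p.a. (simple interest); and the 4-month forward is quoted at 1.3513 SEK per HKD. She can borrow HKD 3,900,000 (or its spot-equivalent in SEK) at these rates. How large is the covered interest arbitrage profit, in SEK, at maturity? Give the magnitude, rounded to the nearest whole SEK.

T = 4/12 years.
Keep in HKD, deliver into the forward: 3,900,000·1.022233333·1.3513 = SEK 5,387,241.22.
Swap to SEK now, deposit: 3,900,000·1.3322·1.027866667 = SEK 5,340,363.50.
The quoted forward overvalues HKD, so borrow SEK, buy HKD at spot, deposit the HKD at 6.67%, and sell the proceeds forward at 1.3513.
The gap between the two covered legs is SEK 46,878.

SEK 46,878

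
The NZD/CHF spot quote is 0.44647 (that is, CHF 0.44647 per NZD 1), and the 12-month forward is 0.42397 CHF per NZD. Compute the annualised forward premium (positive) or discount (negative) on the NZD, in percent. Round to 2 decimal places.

-5.04%

T = 1 year.
(F − S)/S = (0.42397 − 0.44647)/0.44647 = -0.0503953.
×(1/T) gives -5.04% p.a.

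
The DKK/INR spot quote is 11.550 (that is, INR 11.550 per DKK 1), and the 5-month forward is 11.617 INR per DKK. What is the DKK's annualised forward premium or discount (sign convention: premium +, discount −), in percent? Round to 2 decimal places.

T = 5/12 years.
DKK trades forward at +0.58009% vs spot over the period.
Annualise by dividing by T: 0.0058009 / (5/12) = 0.013922 → 1.39%.

+1.39%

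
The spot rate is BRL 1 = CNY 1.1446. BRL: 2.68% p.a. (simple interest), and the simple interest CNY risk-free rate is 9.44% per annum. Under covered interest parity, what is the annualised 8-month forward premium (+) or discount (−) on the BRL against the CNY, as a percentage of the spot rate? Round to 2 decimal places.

+6.64%

T = 8/12 years.
CIP forward (CNY per BRL) = 1.1446 × 1.0629333/1.0178667 = 1.1952778.
(F − S)/S ÷ T = (1.1952778 − 1.1446)/1.1446/(8/12) = 0.066413 → 6.64%.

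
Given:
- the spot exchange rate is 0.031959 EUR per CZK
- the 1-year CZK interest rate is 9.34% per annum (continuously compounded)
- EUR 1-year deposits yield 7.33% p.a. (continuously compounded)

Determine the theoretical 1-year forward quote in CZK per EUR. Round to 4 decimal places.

31.9254

T = 1 year.
EUR growth factor: e^(0.0733×1) = 1.0760533.
CZK growth factor: e^(0.0934×1) = 1.09790081.
CIP: F = S · (grow EUR)/(grow CZK) = 0.031959 × 1.0760533/1.09790081 = 0.031323037 EUR per CZK.
Invert for CZK per EUR: 1 / 0.031323037 = 31.9254.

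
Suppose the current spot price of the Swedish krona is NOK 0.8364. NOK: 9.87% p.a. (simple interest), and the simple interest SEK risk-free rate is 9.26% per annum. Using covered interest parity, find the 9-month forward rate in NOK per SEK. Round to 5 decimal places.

0.83998

T = 9/12 years.
NOK growth factor: 1 + 0.0987×9/12 = 1.074025.
Growth of 1 SEK over T: 1 + 0.0926×9/12 = 1.069450.
So F = 0.8364 × 1.074025 / 1.069450 = 0.8399780 (NOK/SEK).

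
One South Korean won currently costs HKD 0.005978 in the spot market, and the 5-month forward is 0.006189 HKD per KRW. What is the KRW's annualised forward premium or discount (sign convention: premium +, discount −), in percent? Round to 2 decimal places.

+8.47%

T = 5/12 years.
KRW trades forward at +3.52961% vs spot over the period.
Annualise by dividing by T: 0.0352961 / (5/12) = 0.084711 → 8.47%.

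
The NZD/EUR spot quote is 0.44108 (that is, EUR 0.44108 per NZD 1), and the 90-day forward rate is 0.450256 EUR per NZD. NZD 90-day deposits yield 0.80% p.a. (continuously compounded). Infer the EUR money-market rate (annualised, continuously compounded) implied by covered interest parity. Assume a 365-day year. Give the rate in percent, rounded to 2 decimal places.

9.15%

T = 90/365 years.
F/S = 0.450256/0.44108 = 1.0208035 = (growth of EUR) / (growth of NZD).
NZD growth factor: e^(0.0080×90/365) = 1.0019745.
That pins the EUR growth at 1.0228191.
Take logs: ln 1.0228191 / (90/365) = 0.091504, so 9.15%.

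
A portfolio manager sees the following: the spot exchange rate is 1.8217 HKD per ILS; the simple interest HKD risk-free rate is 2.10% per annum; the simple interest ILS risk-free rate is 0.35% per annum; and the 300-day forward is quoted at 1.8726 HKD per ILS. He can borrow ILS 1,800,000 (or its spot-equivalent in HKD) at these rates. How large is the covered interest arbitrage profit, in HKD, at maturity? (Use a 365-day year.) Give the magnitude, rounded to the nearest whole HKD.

HKD 44,719

T = 300/365 years.
Invest the ILS and cover forward: 1,800,000 × 1.002876712 × 1.8726 = HKD 3,380,376.48.
Convert at spot and invest in HKD: 1,800,000 × 1.8217 × 1.017260274 = HKD 3,335,657.47.
The quoted forward overvalues ILS, so borrow HKD, buy ILS at spot, deposit the ILS at 0.35%, and sell the proceeds forward at 1.8726.
The gap between the two covered legs is HKD 44,719.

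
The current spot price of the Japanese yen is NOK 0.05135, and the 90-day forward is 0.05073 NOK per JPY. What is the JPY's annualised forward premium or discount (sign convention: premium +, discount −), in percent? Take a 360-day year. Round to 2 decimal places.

T = 90/360 years.
JPY trades forward at -1.20740% vs spot over the period.
Annualise by dividing by T: -0.0120740 / (90/360) = -0.048296 → -4.83%.

-4.83%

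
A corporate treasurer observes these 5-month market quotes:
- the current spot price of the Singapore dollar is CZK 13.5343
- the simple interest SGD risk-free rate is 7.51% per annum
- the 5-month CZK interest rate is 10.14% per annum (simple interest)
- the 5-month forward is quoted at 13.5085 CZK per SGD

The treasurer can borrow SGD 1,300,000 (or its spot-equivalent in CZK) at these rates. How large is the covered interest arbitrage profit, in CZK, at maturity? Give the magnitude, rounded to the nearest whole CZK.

T = 5/12 years.
Invest the SGD and cover forward: 1,300,000 × 1.0312916667 × 13.5085 = CZK 18,110,564.52.
Convert at spot and invest in CZK: 1,300,000 × 13.5343 × 1.042250 = CZK 18,337,961.43.
The quoted forward undervalues SGD, so borrow SGD, convert to CZK at spot, deposit the CZK at 10.14%, and buy SGD forward at 13.5085 to cover the loan.
The gap between the two covered legs is CZK 227,397.

CZK 227,397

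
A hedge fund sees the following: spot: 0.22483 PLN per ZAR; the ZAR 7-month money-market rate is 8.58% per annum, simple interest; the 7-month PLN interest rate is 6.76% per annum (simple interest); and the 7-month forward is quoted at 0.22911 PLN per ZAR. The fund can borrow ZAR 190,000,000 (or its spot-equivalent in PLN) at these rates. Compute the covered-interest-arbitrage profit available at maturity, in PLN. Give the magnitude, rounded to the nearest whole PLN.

T = 7/12 years.
Invest the ZAR and cover forward: 190,000,000 × 1.050050 × 0.22911 = PLN 45,709,621.55.
Convert at spot and invest in PLN: 190,000,000 × 0.22483 × 1.0394333333 = PLN 44,402,201.30.
The quoted forward overvalues ZAR, so borrow PLN, buy ZAR at spot, deposit the ZAR at 8.58%, and sell the proceeds forward at 0.22911.
The gap between the two covered legs is PLN 1,307,420.

PLN 1,307,420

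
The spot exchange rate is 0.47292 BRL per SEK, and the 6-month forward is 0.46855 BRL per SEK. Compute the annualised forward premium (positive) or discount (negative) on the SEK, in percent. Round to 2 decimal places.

T = 6/12 years.
Period premium: (0.46855 − 0.47292)/0.47292 = -0.0092405.
Per annum: -0.0092405 / (6/12) = -0.018481 = -1.85%.

-1.85%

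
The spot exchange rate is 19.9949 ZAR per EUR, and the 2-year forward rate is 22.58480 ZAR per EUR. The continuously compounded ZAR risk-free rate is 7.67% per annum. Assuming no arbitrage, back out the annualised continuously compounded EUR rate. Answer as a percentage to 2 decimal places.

1.58%

T = 2 years.
By CIP, F/S equals the ZAR-to-EUR growth ratio: 22.5848/19.9949 = 1.1295280.
The ZAR side grows by e^(0.0767×2) = 1.1657912.
That pins the EUR growth at 1.0321047.
Take logs: ln 1.0321047 / 2 = 0.015800, so 1.58%.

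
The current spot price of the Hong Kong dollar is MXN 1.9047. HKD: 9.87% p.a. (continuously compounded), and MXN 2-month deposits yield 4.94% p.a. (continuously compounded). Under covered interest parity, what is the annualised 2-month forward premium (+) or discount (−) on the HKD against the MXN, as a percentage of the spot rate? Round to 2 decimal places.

-4.91%

T = 2/12 years.
F = S · g_MXN/g_HKD = 1.9047 × 1.0082673/1.016586 = 1.8891139.
Annualised premium = (F − S)/S × (1/T) = (1.8891139 − 1.9047)/1.9047 ÷ (2/12) = -4.91%.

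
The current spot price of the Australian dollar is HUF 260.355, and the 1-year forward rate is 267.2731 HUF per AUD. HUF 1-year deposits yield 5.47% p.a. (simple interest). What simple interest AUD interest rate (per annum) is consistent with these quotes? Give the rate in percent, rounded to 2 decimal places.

T = 1 year.
F/S = 267.2731/260.355 = 1.0265718 = (growth of HUF) / (growth of AUD).
The HUF side grows by 1 + 0.0547×1 = 1.054700.
That pins the AUD growth at 1.0274001.
(1.0274001 − 1)/T = 0.027400, i.e. 2.74%.

2.74%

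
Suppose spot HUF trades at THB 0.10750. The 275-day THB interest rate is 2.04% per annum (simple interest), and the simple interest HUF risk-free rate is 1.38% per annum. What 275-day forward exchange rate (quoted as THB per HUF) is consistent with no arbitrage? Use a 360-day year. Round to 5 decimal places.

T = 275/360 years.
Growth of 1 THB over T: 1 + 0.0204×275/360 = 1.0155833.
Growth of 1 HUF over T: 1 + 0.0138×275/360 = 1.0105417.
Forward (THB per HUF) = 0.1075 × 1.0155833 / 1.0105417 = 0.1080363.

0.10804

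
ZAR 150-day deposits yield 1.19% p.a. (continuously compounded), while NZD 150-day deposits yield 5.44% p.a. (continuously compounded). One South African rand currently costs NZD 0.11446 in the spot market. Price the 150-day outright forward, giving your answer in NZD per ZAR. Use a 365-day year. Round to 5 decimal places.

0.11648

T = 150/365 years.
NZD accumulates by e^(0.0544×150/365) = 1.0226079.
ZAR growth factor: e^(0.0119×150/365) = 1.0049024.
CIP: F = S · (grow NZD)/(grow ZAR) = 0.11446 × 1.0226079/1.0049024 = 0.1164767 NZD per ZAR.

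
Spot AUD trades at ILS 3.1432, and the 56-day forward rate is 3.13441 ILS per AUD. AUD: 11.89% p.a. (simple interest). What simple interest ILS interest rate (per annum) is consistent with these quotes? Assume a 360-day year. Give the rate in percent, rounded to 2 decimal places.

10.06%

T = 56/360 years.
By CIP, F/S equals the ILS-to-AUD growth ratio: 3.13441/3.1432 = 0.9972035.
The AUD side grows by 1 + 0.1189×56/360 = 1.0184956.
Hence g_ILS = 1.0156474.
(1.0156474 − 1)/T = 0.100590, i.e. 10.06%.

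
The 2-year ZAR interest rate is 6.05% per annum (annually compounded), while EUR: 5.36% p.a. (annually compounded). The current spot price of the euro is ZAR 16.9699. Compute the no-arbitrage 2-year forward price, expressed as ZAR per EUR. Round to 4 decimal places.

T = 2 years.
Growth of 1 ZAR over T: (1 + 0.0605)^2 = 1.12466025.
Growth of 1 EUR over T: (1 + 0.0536)^2 = 1.11007296.
CIP: F = S · (grow ZAR)/(grow EUR) = 16.9699 × 1.12466025/1.11007296 = 17.192899 ZAR per EUR.

17.1929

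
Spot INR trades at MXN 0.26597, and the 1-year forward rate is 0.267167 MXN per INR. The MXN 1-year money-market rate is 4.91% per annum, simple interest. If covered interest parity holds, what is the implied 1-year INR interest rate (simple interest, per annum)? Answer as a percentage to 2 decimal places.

4.44%

T = 1 year.
By CIP, F/S equals the MXN-to-INR growth ratio: 0.267167/0.26597 = 1.0045005.
MXN growth factor: 1 + 0.0491×1 = 1.049100.
That pins the INR growth at 1.0443997.
r = (1.0443997 − 1)/1 = 0.044400 → 4.44%.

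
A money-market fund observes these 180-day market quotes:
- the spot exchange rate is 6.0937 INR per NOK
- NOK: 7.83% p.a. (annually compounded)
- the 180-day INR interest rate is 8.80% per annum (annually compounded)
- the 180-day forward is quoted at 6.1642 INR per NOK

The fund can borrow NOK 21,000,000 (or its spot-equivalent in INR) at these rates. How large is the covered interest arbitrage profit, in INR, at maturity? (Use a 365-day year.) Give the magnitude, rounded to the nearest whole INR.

INR 948,720

T = 180/365 years.
Invest the NOK and cover forward: 21,000,000 × 1.03787621354 × 6.1642 = INR 134,351,207.67.
Convert at spot and invest in INR: 21,000,000 × 6.0937 × 1.04246999773 = INR 133,402,487.93.
The quoted forward overvalues NOK, so borrow INR, buy NOK at spot, deposit the NOK at 7.83%, and sell the proceeds forward at 6.1642.
The gap between the two covered legs is INR 948,720.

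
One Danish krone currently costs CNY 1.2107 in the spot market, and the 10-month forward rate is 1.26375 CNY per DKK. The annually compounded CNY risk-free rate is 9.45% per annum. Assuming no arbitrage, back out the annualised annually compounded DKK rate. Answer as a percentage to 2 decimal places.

3.96%

T = 10/12 years.
F/S = 1.26375/1.2107 = 1.0438176 = (growth of CNY) / (growth of DKK).
The CNY side grows by (1 + 0.0945)^(10/12) = 1.0781515.
That pins the DKK growth at 1.0328926.
r = 1.0328926^(12/10) − 1 = 0.039600 → 3.96%.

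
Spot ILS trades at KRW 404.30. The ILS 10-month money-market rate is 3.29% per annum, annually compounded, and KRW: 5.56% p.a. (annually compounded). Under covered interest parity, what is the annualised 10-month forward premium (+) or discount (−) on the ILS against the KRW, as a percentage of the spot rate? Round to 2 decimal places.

+2.19%

T = 10/12 years.
CIP forward (KRW per ILS) = 404.3 × 1.0461232/1.0273424 = 411.69099.
Annualised premium = (F − S)/S × (1/T) = (411.69099 − 404.3)/404.3 ÷ (10/12) = 2.19%.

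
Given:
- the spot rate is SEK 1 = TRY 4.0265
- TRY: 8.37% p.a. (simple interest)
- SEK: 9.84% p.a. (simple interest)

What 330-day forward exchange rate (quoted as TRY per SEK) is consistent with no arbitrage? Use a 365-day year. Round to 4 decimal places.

T = 330/365 years.
TRY accumulates by 1 + 0.0837×330/365 = 1.075674.
SEK accumulates by 1 + 0.0984×330/365 = 1.0889644.
Forward (TRY per SEK) = 4.0265 × 1.075674 / 1.0889644 = 3.977358.

3.9774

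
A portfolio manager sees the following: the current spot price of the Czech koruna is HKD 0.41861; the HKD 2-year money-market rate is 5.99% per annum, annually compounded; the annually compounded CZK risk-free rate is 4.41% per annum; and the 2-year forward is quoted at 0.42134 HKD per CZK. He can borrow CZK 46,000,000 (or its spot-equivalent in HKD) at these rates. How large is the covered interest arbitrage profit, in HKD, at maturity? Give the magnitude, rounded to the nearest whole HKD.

HKD 503,233

T = 2 years.
Route A — deposit CZK, sell forward: 46,000,000 × 1.09014481 × 0.42134 = HKD 21,128,794.26.
Route B — convert at spot, deposit HKD: 46,000,000 × 0.41861 × 1.12338801 = HKD 21,632,026.92.
The quoted forward undervalues CZK, so borrow CZK, convert to HKD at spot, deposit the HKD at 5.99%, and buy CZK forward at 0.42134 to cover the loan.
Profit = 21,632,026.92 − 21,128,794.26 = HKD 503,233.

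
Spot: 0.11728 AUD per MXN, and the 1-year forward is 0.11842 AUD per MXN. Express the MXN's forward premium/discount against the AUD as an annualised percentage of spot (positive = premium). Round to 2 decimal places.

+0.97%

T = 1 year.
Period premium: (0.11842 − 0.11728)/0.11728 = 0.0097203.
×(1/T) gives 0.97% p.a.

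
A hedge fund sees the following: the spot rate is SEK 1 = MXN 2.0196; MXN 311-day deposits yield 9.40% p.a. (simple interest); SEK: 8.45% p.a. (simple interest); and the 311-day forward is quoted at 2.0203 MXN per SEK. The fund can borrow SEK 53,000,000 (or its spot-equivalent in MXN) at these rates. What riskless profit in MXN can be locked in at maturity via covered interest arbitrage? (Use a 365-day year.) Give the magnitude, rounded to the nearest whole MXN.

MXN 826,657

T = 311/365 years.
Invest the SEK and cover forward: 53,000,000 × 1.07199863014 × 2.0203 = MXN 114,785,218.12.
Convert at spot and invest in MXN: 53,000,000 × 2.0196 × 1.08009315068 = MXN 115,611,874.74.
The quoted forward undervalues SEK, so borrow SEK, convert to MXN at spot, deposit the MXN at 9.40%, and buy SEK forward at 2.0203 to cover the loan.
Arbitrage profit = |114,785,218.12 − 115,611,874.74| = MXN 826,657.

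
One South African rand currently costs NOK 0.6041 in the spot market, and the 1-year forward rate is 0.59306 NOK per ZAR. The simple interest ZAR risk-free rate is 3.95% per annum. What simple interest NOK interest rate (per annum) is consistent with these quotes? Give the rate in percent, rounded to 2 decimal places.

T = 1 year.
By CIP, F/S equals the NOK-to-ZAR growth ratio: 0.59306/0.6041 = 0.9817249.
The ZAR side grows by 1 + 0.0395×1 = 1.039500.
That pins the NOK growth at 1.020503.
r = (1.020503 − 1)/1 = 0.020503 → 2.05%.

2.05%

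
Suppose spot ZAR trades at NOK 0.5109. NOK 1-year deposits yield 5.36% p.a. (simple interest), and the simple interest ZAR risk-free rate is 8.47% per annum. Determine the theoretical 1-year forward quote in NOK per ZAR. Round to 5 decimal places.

T = 1 year.
Growth of 1 NOK over T: 1 + 0.0536×1 = 1.053600.
Growth of 1 ZAR over T: 1 + 0.0847×1 = 1.084700.
Forward (NOK per ZAR) = 0.5109 × 1.053600 / 1.084700 = 0.4962517.

0.49625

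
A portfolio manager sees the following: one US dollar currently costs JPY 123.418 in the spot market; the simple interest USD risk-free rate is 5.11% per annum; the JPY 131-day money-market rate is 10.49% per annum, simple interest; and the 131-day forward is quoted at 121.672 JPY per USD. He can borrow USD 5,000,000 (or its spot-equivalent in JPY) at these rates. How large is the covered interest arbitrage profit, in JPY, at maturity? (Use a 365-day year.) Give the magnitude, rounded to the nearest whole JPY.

JPY 20,805,524

T = 131/365 years.
Keep in USD, deliver into the forward: 5,000,000·1.018340·121.672 = JPY 619,517,322.40.
Swap to JPY now, deposit: 5,000,000·123.418·1.0376490411 = JPY 640,322,846.77.
The quoted forward undervalues USD, so borrow USD, convert to JPY at spot, deposit the JPY at 10.49%, and buy USD forward at 121.672 to cover the loan.
The gap between the two covered legs is JPY 20,805,524.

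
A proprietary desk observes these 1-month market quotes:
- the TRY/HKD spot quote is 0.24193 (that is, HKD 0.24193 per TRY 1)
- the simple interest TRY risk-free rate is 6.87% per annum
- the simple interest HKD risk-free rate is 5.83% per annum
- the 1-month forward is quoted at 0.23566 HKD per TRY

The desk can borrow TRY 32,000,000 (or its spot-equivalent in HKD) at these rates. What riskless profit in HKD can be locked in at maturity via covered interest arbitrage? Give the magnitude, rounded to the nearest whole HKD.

T = 1/12 years.
Invest the TRY and cover forward: 32,000,000 × 1.005725 × 0.23566 = HKD 7,584,292.91.
Convert at spot and invest in HKD: 32,000,000 × 0.24193 × 1.004858333 = HKD 7,779,372.05.
The quoted forward undervalues TRY, so borrow TRY, convert to HKD at spot, deposit the HKD at 5.83%, and buy TRY forward at 0.23566 to cover the loan.
The gap between the two covered legs is HKD 195,079.

HKD 195,079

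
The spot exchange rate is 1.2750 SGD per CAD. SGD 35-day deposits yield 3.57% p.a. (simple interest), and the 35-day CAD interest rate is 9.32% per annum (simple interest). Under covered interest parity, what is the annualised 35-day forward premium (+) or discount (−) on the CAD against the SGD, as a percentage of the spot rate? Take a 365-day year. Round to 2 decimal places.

T = 35/365 years.
F = S · g_SGD/g_CAD = 1.275 × 1.0034233/1.008937 = 1.2680323.
Annualised premium = (F − S)/S × (1/T) = (1.2680323 − 1.275)/1.275 ÷ (35/365) = -5.70%.

-5.70%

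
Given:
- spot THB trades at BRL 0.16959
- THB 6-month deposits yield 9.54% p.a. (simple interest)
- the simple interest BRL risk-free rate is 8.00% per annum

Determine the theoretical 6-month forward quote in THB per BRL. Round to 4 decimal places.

T = 6/12 years.
BRL accumulates by 1 + 0.0800×6/12 = 1.040000.
THB growth factor: 1 + 0.0954×6/12 = 1.047700.
Forward (BRL per THB) = 0.16959 × 1.040000 / 1.047700 = 0.1683436.
Quoted the other way: 1/0.1683436 = 5.9402 THB per BRL.

5.9402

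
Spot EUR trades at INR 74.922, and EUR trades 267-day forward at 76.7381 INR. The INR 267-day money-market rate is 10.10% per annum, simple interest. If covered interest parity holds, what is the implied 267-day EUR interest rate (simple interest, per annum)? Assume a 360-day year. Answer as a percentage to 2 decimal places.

6.67%

T = 267/360 years.
By CIP, F/S equals the INR-to-EUR growth ratio: 76.7381/74.922 = 1.0242399.
The INR side grows by 1 + 0.1010×267/360 = 1.0749083.
That pins the EUR growth at 1.0494693.
(1.0494693 − 1)/T = 0.066700, i.e. 6.67%.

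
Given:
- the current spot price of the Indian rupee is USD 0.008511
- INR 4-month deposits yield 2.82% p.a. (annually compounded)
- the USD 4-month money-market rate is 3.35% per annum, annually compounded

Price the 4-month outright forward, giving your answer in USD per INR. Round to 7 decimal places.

0.0085256

T = 4/12 years.
USD accumulates by (1 + 0.0335)^(4/12) = 1.0110442.
INR accumulates by (1 + 0.0282)^(4/12) = 1.009313.
So F = 0.008511 × 1.0110442 / 1.009313 = 0.008525598 (USD/INR).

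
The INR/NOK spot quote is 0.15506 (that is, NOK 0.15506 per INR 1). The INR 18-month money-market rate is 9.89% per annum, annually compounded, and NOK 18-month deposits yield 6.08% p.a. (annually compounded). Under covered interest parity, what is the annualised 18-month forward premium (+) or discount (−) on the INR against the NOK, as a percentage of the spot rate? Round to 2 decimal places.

T = 18/12 years.
No-arbitrage forward: 0.15506 × 1.0925725 / 1.1519596 = 0.14706617 NOK/INR.
(F − S)/S ÷ T = (0.14706617 − 0.15506)/0.15506/(18/12) = -0.034369 → -3.44%.

-3.44%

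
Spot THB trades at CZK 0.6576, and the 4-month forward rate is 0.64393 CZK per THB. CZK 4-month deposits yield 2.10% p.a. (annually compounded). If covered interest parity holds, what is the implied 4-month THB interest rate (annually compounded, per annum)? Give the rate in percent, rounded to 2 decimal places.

8.74%

T = 4/12 years.
F/S = 0.64393/0.6576 = 0.9792123 = (growth of CZK) / (growth of THB).
CZK growth factor: (1 + 0.0210)^(4/12) = 1.0069516.
That pins the THB growth at 1.0283282.
Annualise: 1.0283282^(12/4) − 1 = 0.087415 = 8.74%.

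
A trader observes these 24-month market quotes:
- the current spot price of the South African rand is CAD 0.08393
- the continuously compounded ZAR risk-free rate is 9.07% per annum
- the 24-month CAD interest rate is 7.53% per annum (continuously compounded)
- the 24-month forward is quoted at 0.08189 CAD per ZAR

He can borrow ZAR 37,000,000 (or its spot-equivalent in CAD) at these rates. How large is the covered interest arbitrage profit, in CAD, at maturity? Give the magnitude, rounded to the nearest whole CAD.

CAD 22,430

T = 2 years.
Keep in ZAR, deliver into the forward: 37,000,000·1.198894641·0.08189 = CAD 3,632,566.84.
Swap to CAD now, deposit: 37,000,000·0.08393·1.162531552 = CAD 3,610,137.11.
The quoted forward overvalues ZAR, so borrow CAD, buy ZAR at spot, deposit the ZAR at 9.07%, and sell the proceeds forward at 0.08189.
Arbitrage profit = |3,632,566.84 − 3,610,137.11| = CAD 22,430.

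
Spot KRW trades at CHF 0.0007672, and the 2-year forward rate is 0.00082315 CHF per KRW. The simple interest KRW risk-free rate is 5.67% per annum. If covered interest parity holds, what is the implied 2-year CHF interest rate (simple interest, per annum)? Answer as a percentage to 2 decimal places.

T = 2 years.
By CIP, F/S equals the CHF-to-KRW growth ratio: 0.00082315/0.0007672 = 1.0729275.
The KRW side grows by 1 + 0.0567×2 = 1.113400.
So the CHF growth factor = 1.1945975.
(1.1945975 − 1)/T = 0.097299, i.e. 9.73%.

9.73%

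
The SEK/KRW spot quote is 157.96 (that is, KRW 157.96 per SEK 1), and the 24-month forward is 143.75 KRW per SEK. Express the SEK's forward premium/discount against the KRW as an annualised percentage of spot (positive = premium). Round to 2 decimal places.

-4.50%

T = 2 years.
SEK trades forward at -8.99595% vs spot over the period.
Annualise by dividing by T: -0.0899595 / 2 = -0.044980 → -4.50%.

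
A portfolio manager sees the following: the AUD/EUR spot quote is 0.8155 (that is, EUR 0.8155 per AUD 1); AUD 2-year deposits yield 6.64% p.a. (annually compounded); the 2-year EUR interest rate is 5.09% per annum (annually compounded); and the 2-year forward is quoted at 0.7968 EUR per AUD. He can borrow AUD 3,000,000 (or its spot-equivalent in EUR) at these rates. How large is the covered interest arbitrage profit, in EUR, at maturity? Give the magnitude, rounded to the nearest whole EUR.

T = 2 years.
Route A — deposit AUD, sell forward: 3,000,000 × 1.13720896 × 0.7968 = EUR 2,718,384.30.
Route B — convert at spot, deposit EUR: 3,000,000 × 0.8155 × 1.10439081 = EUR 2,701,892.12.
The quoted forward overvalues AUD, so borrow EUR, buy AUD at spot, deposit the AUD at 6.64%, and sell the proceeds forward at 0.7968.
Profit = 2,718,384.30 − 2,701,892.12 = EUR 16,492.

EUR 16,492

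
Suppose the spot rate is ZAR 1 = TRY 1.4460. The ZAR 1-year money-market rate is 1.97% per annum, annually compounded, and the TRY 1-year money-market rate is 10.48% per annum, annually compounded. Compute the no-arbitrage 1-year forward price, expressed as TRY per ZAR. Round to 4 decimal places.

1.5667

T = 1 year.
TRY growth factor: (1 + 0.1048)^1 = 1.104800.
Growth of 1 ZAR over T: (1 + 0.0197)^1 = 1.019700.
CIP: F = S · (grow TRY)/(grow ZAR) = 1.446 × 1.104800/1.019700 = 1.566677 TRY per ZAR.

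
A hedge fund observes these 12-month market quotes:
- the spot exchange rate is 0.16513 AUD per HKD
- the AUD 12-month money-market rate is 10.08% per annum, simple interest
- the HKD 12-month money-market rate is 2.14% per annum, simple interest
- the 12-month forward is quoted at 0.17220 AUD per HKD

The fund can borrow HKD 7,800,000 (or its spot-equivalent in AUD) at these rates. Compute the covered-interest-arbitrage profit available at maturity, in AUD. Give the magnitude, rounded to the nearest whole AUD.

T = 1 year.
Invest the HKD and cover forward: 7,800,000 × 1.021400 × 0.17220 = AUD 1,371,903.62.
Convert at spot and invest in AUD: 7,800,000 × 0.16513 × 1.100800 = AUD 1,417,845.81.
The quoted forward undervalues HKD, so borrow HKD, convert to AUD at spot, deposit the AUD at 10.08%, and buy HKD forward at 0.17220 to cover the loan.
Profit = 1,417,845.81 − 1,371,903.62 = AUD 45,942.

AUD 45,942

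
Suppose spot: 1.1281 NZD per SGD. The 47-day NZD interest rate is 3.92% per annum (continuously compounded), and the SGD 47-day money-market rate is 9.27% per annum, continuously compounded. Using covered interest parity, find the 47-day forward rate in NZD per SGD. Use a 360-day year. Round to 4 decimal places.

T = 47/360 years.
NZD accumulates by e^(0.0392×47/360) = 1.0051309.
SGD growth factor: e^(0.0927×47/360) = 1.012176.
CIP: F = S · (grow NZD)/(grow SGD) = 1.1281 × 1.0051309/1.012176 = 1.120248 NZD per SGD.

1.1202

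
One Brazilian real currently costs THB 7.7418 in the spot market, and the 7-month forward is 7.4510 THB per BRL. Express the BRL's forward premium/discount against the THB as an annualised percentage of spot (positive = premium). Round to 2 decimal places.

T = 7/12 years.
Period premium: (7.4510 − 7.7418)/7.7418 = -0.0375623.
×(1/T) gives -6.44% p.a.

-6.44%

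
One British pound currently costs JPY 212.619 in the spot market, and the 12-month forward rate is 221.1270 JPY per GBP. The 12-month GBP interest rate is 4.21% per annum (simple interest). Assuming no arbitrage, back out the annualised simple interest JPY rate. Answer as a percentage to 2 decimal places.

T = 1 year.
CIP gives F = S · g_JPY/g_GBP, so g_JPY/g_GBP = 221.127/212.619 = 1.0400152.
The GBP side grows by 1 + 0.0421×1 = 1.042100.
So the JPY growth factor = 1.0837998.
(1.0837998 − 1)/T = 0.083800, i.e. 8.38%.

8.38%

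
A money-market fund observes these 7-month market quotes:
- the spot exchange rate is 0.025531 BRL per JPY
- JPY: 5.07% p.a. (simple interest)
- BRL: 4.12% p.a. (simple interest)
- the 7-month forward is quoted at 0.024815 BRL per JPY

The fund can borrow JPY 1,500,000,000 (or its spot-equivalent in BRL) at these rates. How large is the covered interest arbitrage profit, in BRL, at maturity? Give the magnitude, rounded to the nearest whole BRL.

T = 7/12 years.
Route A — deposit JPY, sell forward: 1,500,000,000 × 1.029575 × 0.024815 = BRL 38,323,355.44.
Route B — convert at spot, deposit BRL: 1,500,000,000 × 0.025531 × 1.0240333333 = BRL 39,216,892.55.
The quoted forward undervalues JPY, so borrow JPY, convert to BRL at spot, deposit the BRL at 4.12%, and buy JPY forward at 0.024815 to cover the loan.
Arbitrage profit = |38,323,355.44 − 39,216,892.55| = BRL 893,537.

BRL 893,537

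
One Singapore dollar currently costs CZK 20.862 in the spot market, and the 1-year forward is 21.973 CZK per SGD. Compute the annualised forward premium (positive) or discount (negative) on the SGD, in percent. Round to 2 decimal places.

+5.33%

T = 1 year.
(F − S)/S = (21.973 − 20.862)/20.862 = 0.0532547.
Per annum: 0.0532547 / 1 = 0.053255 = 5.33%.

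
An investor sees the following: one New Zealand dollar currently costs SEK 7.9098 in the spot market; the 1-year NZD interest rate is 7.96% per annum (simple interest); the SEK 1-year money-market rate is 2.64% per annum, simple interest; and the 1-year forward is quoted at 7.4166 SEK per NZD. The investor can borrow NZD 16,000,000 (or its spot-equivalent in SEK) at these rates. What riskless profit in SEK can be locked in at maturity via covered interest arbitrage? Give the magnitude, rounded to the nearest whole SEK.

SEK 1,786,518

T = 1 year.
Keep in NZD, deliver into the forward: 16,000,000·1.079600·7.4166 = SEK 128,111,381.76.
Swap to SEK now, deposit: 16,000,000·7.9098·1.026400 = SEK 129,897,899.52.
The quoted forward undervalues NZD, so borrow NZD, convert to SEK at spot, deposit the SEK at 2.64%, and buy NZD forward at 7.4166 to cover the loan.
Profit = 129,897,899.52 − 128,111,381.76 = SEK 1,786,518.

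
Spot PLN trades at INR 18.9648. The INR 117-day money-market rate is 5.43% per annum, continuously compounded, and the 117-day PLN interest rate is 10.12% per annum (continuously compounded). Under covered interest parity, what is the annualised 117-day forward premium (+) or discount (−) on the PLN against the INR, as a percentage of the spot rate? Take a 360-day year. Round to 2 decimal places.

T = 117/360 years.
F = S · g_INR/g_PLN = 18.9648 × 1.0178041/1.0334369 = 18.6779195.
Annualised premium = (F − S)/S × (1/T) = (18.6779195 − 18.9648)/18.9648 ÷ (117/360) = -4.65%.

-4.65%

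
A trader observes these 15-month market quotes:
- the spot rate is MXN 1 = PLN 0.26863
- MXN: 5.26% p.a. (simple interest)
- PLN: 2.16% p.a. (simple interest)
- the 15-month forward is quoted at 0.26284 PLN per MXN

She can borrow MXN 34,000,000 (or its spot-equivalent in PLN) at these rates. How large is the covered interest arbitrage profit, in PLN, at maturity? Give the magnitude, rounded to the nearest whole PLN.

T = 15/12 years.
Route A — deposit MXN, sell forward: 34,000,000 × 1.065750 × 0.26284 = PLN 9,524,138.82.
Route B — convert at spot, deposit PLN: 34,000,000 × 0.26863 × 1.027000 = PLN 9,380,022.34.
The quoted forward overvalues MXN, so borrow PLN, buy MXN at spot, deposit the MXN at 5.26%, and sell the proceeds forward at 0.26284.
The gap between the two covered legs is PLN 144,116.

PLN 144,116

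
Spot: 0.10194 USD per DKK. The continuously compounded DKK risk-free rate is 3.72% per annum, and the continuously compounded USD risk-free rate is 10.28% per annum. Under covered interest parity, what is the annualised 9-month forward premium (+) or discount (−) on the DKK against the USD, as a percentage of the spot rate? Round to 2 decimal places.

+6.72%

T = 9/12 years.
CIP forward (USD per DKK) = 0.10194 × 1.0801501/1.0282928 = 0.10708088.
Annualised premium = (F − S)/S × (1/T) = (0.10708088 − 0.10194)/0.10194 ÷ (9/12) = 6.72%.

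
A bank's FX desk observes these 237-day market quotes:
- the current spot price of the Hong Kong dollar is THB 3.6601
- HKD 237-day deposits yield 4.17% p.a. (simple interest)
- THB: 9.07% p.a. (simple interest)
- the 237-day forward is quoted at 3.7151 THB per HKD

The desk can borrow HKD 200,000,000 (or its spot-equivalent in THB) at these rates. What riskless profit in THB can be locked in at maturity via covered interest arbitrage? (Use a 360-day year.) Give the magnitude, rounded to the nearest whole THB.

T = 237/360 years.
Route A — deposit HKD, sell forward: 200,000,000 × 1.0274525 × 3.7151 = THB 763,417,756.55.
Route B — convert at spot, deposit THB: 200,000,000 × 3.6601 × 1.05971083333 = THB 775,729,524.21.
The quoted forward undervalues HKD, so borrow HKD, convert to THB at spot, deposit the THB at 9.07%, and buy HKD forward at 3.7151 to cover the loan.
Arbitrage profit = |763,417,756.55 − 775,729,524.21| = THB 12,311,768.

THB 12,311,768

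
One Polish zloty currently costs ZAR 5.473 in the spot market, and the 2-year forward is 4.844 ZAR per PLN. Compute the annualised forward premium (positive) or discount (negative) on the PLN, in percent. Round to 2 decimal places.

T = 2 years.
Period premium: (4.844 − 5.473)/5.473 = -0.1149278.
×(1/T) gives -5.75% p.a.

-5.75%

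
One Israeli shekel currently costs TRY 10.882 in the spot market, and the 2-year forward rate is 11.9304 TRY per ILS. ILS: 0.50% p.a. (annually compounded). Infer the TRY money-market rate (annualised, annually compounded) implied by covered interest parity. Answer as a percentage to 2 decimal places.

T = 2 years.
By CIP, F/S equals the TRY-to-ILS growth ratio: 11.9304/10.882 = 1.0963426.
ILS growth factor: (1 + 0.0050)^2 = 1.010025.
So the TRY growth factor = 1.1073334.
r = 1.1073334^(1/2) − 1 = 0.052299 → 5.23%.

5.23%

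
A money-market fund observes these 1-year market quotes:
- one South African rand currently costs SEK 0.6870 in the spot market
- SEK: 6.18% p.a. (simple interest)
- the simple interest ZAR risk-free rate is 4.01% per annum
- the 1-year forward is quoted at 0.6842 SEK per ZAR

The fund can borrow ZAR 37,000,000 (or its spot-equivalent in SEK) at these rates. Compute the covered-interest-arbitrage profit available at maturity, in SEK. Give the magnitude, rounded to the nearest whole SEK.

T = 1 year.
Route A — deposit ZAR, sell forward: 37,000,000 × 1.040100 × 0.6842 = SEK 26,330,547.54.
Route B — convert at spot, deposit SEK: 37,000,000 × 0.6870 × 1.061800 = SEK 26,989,894.20.
The quoted forward undervalues ZAR, so borrow ZAR, convert to SEK at spot, deposit the SEK at 6.18%, and buy ZAR forward at 0.6842 to cover the loan.
Profit = 26,989,894.20 − 26,330,547.54 = SEK 659,347.

SEK 659,347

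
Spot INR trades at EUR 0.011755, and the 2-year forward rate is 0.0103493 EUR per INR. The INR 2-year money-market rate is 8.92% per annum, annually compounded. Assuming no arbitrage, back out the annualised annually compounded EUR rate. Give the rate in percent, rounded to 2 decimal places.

2.20%

T = 2 years.
By CIP, F/S equals the EUR-to-INR growth ratio: 0.0103493/0.011755 = 0.8804168.
INR growth factor: (1 + 0.0892)^2 = 1.1863566.
Hence g_EUR = 1.0444883.
r = 1.0444883^(1/2) − 1 = 0.022002 → 2.20%.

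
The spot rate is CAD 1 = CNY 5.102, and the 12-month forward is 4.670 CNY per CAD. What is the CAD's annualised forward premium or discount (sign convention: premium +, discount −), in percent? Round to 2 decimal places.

T = 1 year.
Period premium: (4.670 − 5.102)/5.102 = -0.0846727.
Annualise by dividing by T: -0.0846727 / 1 = -0.084673 → -8.47%.

-8.47%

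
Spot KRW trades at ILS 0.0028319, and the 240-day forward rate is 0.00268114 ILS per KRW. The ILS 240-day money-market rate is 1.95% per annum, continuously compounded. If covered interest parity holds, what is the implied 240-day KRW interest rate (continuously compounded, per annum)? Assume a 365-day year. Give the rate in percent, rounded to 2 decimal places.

10.27%

T = 240/365 years.
CIP gives F = S · g_ILS/g_KRW, so g_ILS/g_KRW = 0.00268114/0.0028319 = 0.9467637.
The ILS side grows by e^(0.0195×240/365) = 1.0129045.
That pins the KRW growth at 1.0698599.
Take logs: ln 1.0698599 / (240/365) = 0.102698, so 10.27%.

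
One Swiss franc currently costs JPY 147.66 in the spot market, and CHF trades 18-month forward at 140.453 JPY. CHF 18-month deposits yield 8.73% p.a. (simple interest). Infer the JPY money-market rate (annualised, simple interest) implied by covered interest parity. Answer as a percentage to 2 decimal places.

5.05%

T = 18/12 years.
By CIP, F/S equals the JPY-to-CHF growth ratio: 140.453/147.66 = 0.9511919.
CHF growth factor: 1 + 0.0873×18/12 = 1.130950.
So the JPY growth factor = 1.0757505.
r = (1.0757505 − 1)/(18/12) = 0.050500 → 5.05%.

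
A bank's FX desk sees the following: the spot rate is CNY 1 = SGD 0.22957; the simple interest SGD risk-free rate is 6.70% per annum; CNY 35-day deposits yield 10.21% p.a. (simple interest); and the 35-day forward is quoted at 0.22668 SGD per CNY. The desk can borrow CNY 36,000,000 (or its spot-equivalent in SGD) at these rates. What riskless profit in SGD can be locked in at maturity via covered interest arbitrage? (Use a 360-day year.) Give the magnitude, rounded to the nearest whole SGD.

SGD 76,870

T = 35/360 years.
Route A — deposit CNY, sell forward: 36,000,000 × 1.009926389 × 0.22668 = SGD 8,241,484.10.
Route B — convert at spot, deposit SGD: 36,000,000 × 0.22957 × 1.006513889 = SGD 8,318,354.17.
The quoted forward undervalues CNY, so borrow CNY, convert to SGD at spot, deposit the SGD at 6.70%, and buy CNY forward at 0.22668 to cover the loan.
The gap between the two covered legs is SGD 76,870.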